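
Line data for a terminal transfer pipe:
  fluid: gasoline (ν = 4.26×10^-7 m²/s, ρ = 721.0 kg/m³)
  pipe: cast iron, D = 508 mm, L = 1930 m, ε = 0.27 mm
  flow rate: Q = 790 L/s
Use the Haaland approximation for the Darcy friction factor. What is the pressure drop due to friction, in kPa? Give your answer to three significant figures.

Δp ≈ 355 kPa

V = 4Q/(πD²) = 4·0.790/(π·0.508²) = 3.898 m/s
Re = VD/ν = 3.898·0.508/4.26×10^-7 = 4.65×10^6 → turbulent
ε/D = 0.27/508 = 5.31×10^-4
Haaland: f = 0.01706
h_f = f(L/D)V²/(2g) = 0.01706·(1930/0.508)·3.898²/(2·9.81) = 50.18 m
Δp = ρg·h_f = 721.0·9.81·50.18 = 354.9 kPa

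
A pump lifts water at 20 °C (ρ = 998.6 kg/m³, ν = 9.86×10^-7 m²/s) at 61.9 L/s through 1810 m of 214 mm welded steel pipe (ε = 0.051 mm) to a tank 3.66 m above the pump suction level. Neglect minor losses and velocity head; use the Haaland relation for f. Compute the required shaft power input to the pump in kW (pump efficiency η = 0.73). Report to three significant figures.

V = 4Q/(πD²) = 1.721 m/s; Re = 3.74×10^5; ε/D = 2.38×10^-4; f = 0.01602
h_f = f(L/D)V²/2g = 20.45 m
Total head H = z + h_f = 3.66 + 20.45 = 24.11 m
P_hyd = ρgQH = 998.6·9.81·0.0619·24.11 = 14.62 kW
P_shaft = P_hyd/η = 14.62/0.73 = 20.03 kW

P_shaft ≈ 20.0 kW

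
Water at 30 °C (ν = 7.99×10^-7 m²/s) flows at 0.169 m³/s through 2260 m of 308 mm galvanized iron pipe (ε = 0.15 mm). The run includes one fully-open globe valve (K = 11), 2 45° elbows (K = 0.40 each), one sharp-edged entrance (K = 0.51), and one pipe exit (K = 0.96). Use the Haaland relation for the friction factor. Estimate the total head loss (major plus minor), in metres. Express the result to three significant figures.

H_L ≈ 36.5 m

V = 4Q/(πD²) = 2.268 m/s; V²/2g = 0.2622 m
Re = 8.74×10^5, ε/D = 4.87×10^-4 → f = 0.01714 (Haaland)
Major: h_f = f(L/D)·V²/2g = 0.01714·7338·0.2622 = 32.99 m
Minor: ΣK = 13.3; h_m = ΣK·V²/2g = 3.480 m
Total H_L = 32.99 + 3.480 = 36.47 m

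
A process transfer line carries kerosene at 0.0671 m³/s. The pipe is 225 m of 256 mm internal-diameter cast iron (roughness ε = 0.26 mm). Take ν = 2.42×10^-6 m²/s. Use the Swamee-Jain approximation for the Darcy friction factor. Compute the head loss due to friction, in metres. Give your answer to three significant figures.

V = 4Q/(πD²) = 4·0.0671/(π·0.256²) = 1.304 m/s
Re = VD/ν = 1.304·0.256/2.42×10^-6 = 1.38×10^5 → turbulent
ε/D = 0.26/256 = 0.00102
Swamee-Jain: f = 0.02180
h_f = f(L/D)V²/(2g) = 0.02180·(225/0.256)·1.304²/(2·9.81) = 1.659 m

h_f ≈ 1.66 m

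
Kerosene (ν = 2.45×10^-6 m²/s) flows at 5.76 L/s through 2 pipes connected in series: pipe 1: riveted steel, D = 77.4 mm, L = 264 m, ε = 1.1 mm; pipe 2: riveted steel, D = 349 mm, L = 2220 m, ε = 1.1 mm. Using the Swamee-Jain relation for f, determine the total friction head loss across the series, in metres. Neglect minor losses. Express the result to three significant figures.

H ≈ 11.6 m

Pipe 1: V = 1.224 m/s, Re = 3.87×10^4, ε/D = 0.0142, f = 0.04452, h_1 = f(L/D)V²/2g = 11.60 m
Pipe 2: V = 0.06021 m/s, Re = 8580, ε/D = 0.00315, f = 0.03696, h_2 = f(L/D)V²/2g = 0.04344 m
Series → Q common, losses add: H = Σh = 11.64 m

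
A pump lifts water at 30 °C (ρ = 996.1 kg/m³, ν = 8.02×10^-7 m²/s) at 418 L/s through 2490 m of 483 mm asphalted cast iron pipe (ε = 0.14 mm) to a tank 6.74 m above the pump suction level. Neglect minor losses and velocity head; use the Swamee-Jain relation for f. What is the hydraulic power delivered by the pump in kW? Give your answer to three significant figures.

V = 4Q/(πD²) = 2.281 m/s; Re = 1.37×10^6; ε/D = 2.90×10^-4; f = 0.01547
h_f = f(L/D)V²/2g = 21.16 m
Total head H = z + h_f = 6.74 + 21.16 = 27.90 m
P_hyd = ρgQH = 996.1·9.81·0.418·27.90 = 113.9 kW

P_hyd ≈ 114 kW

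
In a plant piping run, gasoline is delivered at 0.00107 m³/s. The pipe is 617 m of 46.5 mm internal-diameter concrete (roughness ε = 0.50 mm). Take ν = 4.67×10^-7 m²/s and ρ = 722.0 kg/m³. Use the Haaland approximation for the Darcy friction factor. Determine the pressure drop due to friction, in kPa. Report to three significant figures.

Δp ≈ 75.6 kPa

V = 4Q/(πD²) = 4·0.00107/(π·0.0465²) = 0.6301 m/s
Re = VD/ν = 0.6301·0.0465/4.67×10^-7 = 6.27×10^4 → turbulent
ε/D = 0.50/46.5 = 0.0108
Haaland: f = 0.03978
h_f = f(L/D)V²/(2g) = 0.03978·(617/0.0465)·0.6301²/(2·9.81) = 10.68 m
Δp = ρg·h_f = 722.0·9.81·10.68 = 75.64 kPa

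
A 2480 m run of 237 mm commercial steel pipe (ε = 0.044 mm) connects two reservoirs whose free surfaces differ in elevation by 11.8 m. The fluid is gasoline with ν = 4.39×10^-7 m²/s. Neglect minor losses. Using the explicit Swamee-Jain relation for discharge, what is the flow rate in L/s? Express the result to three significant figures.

Q ≈ 53.7 L/s

Swamee-Jain (Type II): Q = -0.965·√(gD⁵h_f/L)·ln[ε/(3.7D) + √(3.17ν²L/(gD³h_f))]
√(gD⁵h_f/L) = √(9.81·0.237⁵·11.8/2480) = 0.005908
ε/(3.7D) = 5.02×10^-5; √(3.17ν²L/(gD³h_f)) = 3.14×10^-5
Q = -0.965·0.005908·ln(8.153×10^-5) = 0.05367 m³/s
Check: V = 1.22 m/s, Re = 6.57×10^5, f = 0.01503, h_f = 11.9 m ≈ 11.8 m ✓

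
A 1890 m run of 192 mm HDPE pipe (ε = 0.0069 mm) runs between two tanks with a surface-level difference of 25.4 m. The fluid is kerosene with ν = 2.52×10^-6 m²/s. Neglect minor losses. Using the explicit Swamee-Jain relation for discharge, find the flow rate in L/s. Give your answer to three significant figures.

Swamee-Jain (Type II): Q = -0.965·√(gD⁵h_f/L)·ln[ε/(3.7D) + √(3.17ν²L/(gD³h_f))]
√(gD⁵h_f/L) = √(9.81·0.192⁵·25.4/1890) = 0.005865
ε/(3.7D) = 9.71×10^-6; √(3.17ν²L/(gD³h_f)) = 1.47×10^-4
Q = -0.965·0.005865·ln(1.566×10^-4) = 0.04959 m³/s
Check: V = 1.71 m/s, Re = 1.30×10^5, f = 0.01716, h_f = 25.3 m ≈ 25.4 m ✓

Q ≈ 49.6 L/s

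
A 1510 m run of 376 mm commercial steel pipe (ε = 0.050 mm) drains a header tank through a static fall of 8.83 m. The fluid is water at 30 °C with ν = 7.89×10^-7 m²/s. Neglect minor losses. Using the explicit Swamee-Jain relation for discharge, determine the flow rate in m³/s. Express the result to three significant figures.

Q ≈ 0.194 m³/s

Swamee-Jain (Type II): Q = -0.965·√(gD⁵h_f/L)·ln[ε/(3.7D) + √(3.17ν²L/(gD³h_f))]
√(gD⁵h_f/L) = √(9.81·0.376⁵·8.83/1510) = 0.02076
ε/(3.7D) = 3.59×10^-5; √(3.17ν²L/(gD³h_f)) = 2.54×10^-5
Q = -0.965·0.02076·ln(6.138×10^-5) = 0.1943 m³/s
Check: V = 1.75 m/s, Re = 8.34×10^5, f = 0.01416, h_f = 8.88 m ≈ 8.83 m ✓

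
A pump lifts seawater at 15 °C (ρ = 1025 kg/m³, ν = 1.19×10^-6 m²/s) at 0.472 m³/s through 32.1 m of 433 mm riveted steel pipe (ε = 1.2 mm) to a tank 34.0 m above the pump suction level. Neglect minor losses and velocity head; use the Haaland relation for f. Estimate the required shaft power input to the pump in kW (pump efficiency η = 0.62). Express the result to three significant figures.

V = 4Q/(πD²) = 3.205 m/s; Re = 1.17×10^6; ε/D = 0.00277; f = 0.02575
h_f = f(L/D)V²/2g = 0.9998 m
Total head H = z + h_f = 34.0 + 0.9998 = 35.00 m
P_hyd = ρgQH = 1025·9.81·0.472·35.00 = 166.1 kW
P_shaft = P_hyd/η = 166.1/0.62 = 267.9 kW

P_shaft ≈ 268 kW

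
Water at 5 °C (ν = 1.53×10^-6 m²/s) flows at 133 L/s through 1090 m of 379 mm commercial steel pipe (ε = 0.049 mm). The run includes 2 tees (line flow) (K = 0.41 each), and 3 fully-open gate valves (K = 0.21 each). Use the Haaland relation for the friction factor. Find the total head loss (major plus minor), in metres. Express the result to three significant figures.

V = 4Q/(πD²) = 1.179 m/s; V²/2g = 0.07084 m
Re = 2.92×10^5, ε/D = 1.29×10^-4 → f = 0.01554 (Haaland)
Major: h_f = f(L/D)·V²/2g = 0.01554·2876·0.07084 = 3.166 m
Minor: ΣK = 1.45; h_m = ΣK·V²/2g = 0.1027 m
Total H_L = 3.166 + 0.1027 = 3.268 m

H_L ≈ 3.27 m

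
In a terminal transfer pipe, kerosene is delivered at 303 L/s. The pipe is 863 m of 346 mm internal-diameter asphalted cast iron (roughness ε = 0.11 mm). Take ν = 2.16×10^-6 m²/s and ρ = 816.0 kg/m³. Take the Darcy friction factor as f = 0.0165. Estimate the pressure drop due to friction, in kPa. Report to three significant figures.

V = 4Q/(πD²) = 4·0.303/(π·0.346²) = 3.223 m/s
h_f = f(L/D)V²/(2g) = 0.01650·(863/0.346)·3.223²/(2·9.81) = 21.78 m
Δp = ρg·h_f = 816.0·9.81·21.78 = 174.4 kPa

Δp ≈ 174 kPa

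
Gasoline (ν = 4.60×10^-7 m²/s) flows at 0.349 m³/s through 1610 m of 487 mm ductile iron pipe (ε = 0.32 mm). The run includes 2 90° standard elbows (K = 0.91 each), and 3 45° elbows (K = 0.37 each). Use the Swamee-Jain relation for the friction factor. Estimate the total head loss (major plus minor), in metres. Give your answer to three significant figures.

V = 4Q/(πD²) = 1.874 m/s; V²/2g = 0.1789 m
Re = 1.98×10^6, ε/D = 6.57×10^-4 → f = 0.01805 (Swamee-Jain)
Major: h_f = f(L/D)·V²/2g = 0.01805·3306·0.1789 = 10.68 m
Minor: ΣK = 2.93; h_m = ΣK·V²/2g = 0.5242 m
Total H_L = 10.68 + 0.5242 = 11.20 m

H_L ≈ 11.2 m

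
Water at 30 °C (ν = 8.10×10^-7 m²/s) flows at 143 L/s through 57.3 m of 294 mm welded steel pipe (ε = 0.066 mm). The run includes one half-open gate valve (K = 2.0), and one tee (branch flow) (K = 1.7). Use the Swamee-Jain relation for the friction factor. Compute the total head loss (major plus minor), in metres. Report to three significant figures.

V = 4Q/(πD²) = 2.106 m/s; V²/2g = 0.2262 m
Re = 7.65×10^5, ε/D = 2.24×10^-4 → f = 0.01527 (Swamee-Jain)
Major: h_f = f(L/D)·V²/2g = 0.01527·194.9·0.2262 = 0.6728 m
Minor: ΣK = 3.70; h_m = ΣK·V²/2g = 0.8368 m
Total H_L = 0.6728 + 0.8368 = 1.510 m

H_L ≈ 1.51 m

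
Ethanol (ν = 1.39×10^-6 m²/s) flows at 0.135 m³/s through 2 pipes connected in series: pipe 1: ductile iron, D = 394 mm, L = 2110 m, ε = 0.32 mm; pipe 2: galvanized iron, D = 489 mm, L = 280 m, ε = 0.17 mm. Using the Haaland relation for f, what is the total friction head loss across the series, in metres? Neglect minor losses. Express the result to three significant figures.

Pipe 1: V = 1.107 m/s, Re = 3.14×10^5, ε/D = 8.12×10^-4, f = 0.01965, h_1 = f(L/D)V²/2g = 6.576 m
Pipe 2: V = 0.7188 m/s, Re = 2.53×10^5, ε/D = 3.48×10^-4, f = 0.01738, h_2 = f(L/D)V²/2g = 0.2622 m
Series → Q common, losses add: H = Σh = 6.839 m

H ≈ 6.84 m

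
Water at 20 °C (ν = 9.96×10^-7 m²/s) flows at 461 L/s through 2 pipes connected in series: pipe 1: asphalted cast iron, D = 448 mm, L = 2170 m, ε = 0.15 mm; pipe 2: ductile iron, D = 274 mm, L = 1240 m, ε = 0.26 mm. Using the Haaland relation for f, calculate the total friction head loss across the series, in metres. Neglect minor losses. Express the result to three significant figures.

H ≈ 309 m

Pipe 1: V = 2.925 m/s, Re = 1.32×10^6, ε/D = 3.35×10^-4, f = 0.01578, h_1 = f(L/D)V²/2g = 33.31 m
Pipe 2: V = 7.818 m/s, Re = 2.15×10^6, ε/D = 9.49×10^-4, f = 0.01956, h_2 = f(L/D)V²/2g = 275.7 m
Series → Q common, losses add: H = Σh = 309.0 m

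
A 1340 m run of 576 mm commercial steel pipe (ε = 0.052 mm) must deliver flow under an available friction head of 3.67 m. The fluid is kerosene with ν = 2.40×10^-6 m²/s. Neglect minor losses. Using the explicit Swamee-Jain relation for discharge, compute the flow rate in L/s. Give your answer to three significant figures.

Swamee-Jain (Type II): Q = -0.965·√(gD⁵h_f/L)·ln[ε/(3.7D) + √(3.17ν²L/(gD³h_f))]
√(gD⁵h_f/L) = √(9.81·0.576⁵·3.67/1340) = 0.04127
ε/(3.7D) = 2.44×10^-5; √(3.17ν²L/(gD³h_f)) = 5.96×10^-5
Q = -0.965·0.04127·ln(8.403×10^-5) = 0.3738 m³/s
Check: V = 1.43 m/s, Re = 3.44×10^5, f = 0.01505, h_f = 3.67 m ≈ 3.67 m ✓

Q ≈ 374 L/s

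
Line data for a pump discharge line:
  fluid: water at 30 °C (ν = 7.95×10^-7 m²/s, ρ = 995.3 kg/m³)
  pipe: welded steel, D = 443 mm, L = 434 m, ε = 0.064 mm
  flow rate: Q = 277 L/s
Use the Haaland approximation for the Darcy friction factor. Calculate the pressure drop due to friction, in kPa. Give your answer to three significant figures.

Δp ≈ 21.9 kPa

V = 4Q/(πD²) = 4·0.277/(π·0.443²) = 1.797 m/s
Re = VD/ν = 1.797·0.443/7.95×10^-7 = 1.00×10^6 → turbulent
ε/D = 0.064/443 = 1.44×10^-4
Haaland: f = 0.01394
h_f = f(L/D)V²/(2g) = 0.01394·(434/0.443)·1.797²/(2·9.81) = 2.247 m
Δp = ρg·h_f = 995.3·9.81·2.247 = 21.94 kPa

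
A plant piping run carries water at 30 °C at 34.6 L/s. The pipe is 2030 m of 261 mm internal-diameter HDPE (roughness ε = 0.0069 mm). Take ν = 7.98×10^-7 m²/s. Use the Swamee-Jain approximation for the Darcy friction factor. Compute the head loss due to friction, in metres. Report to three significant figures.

h_f ≈ 2.59 m

V = 4Q/(πD²) = 4·0.0346/(π·0.261²) = 0.6467 m/s
Re = VD/ν = 0.6467·0.261/7.98×10^-7 = 2.12×10^5 → turbulent
ε/D = 0.0069/261 = 2.64×10^-5
Swamee-Jain: f = 0.01561
h_f = f(L/D)V²/(2g) = 0.01561·(2030/0.261)·0.6467²/(2·9.81) = 2.588 m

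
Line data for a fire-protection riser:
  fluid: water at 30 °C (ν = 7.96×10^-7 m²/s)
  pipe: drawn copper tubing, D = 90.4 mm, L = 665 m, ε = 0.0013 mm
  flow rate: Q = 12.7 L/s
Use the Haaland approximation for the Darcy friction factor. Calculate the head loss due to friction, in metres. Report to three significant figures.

h_f ≈ 22.4 m

V = 4Q/(πD²) = 4·0.0127/(π·0.0904²) = 1.979 m/s
Re = VD/ν = 1.979·0.0904/7.96×10^-7 = 2.25×10^5 → turbulent
ε/D = 0.0013/90.4 = 1.44×10^-5
Haaland: f = 0.01525
h_f = f(L/D)V²/(2g) = 0.01525·(665/0.0904)·1.979²/(2·9.81) = 22.38 m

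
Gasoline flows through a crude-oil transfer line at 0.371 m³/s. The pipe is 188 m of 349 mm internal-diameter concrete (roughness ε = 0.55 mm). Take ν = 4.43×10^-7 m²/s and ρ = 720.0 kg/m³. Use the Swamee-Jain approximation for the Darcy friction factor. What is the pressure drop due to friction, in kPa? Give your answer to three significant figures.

Δp ≈ 64.5 kPa

V = 4Q/(πD²) = 4·0.371/(π·0.349²) = 3.878 m/s
Re = VD/ν = 3.878·0.349/4.43×10^-7 = 3.06×10^6 → turbulent
ε/D = 0.55/349 = 0.00158
Swamee-Jain: f = 0.02212
h_f = f(L/D)V²/(2g) = 0.02212·(188/0.349)·3.878²/(2·9.81) = 9.132 m
Δp = ρg·h_f = 720.0·9.81·9.132 = 64.50 kPa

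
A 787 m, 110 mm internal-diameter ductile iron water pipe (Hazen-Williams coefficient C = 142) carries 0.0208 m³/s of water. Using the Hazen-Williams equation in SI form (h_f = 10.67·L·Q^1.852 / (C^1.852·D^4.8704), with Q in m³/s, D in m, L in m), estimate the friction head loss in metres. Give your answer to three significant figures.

h_f = 10.67·787·0.0208^1.852 / (142^1.852·0.110^4.8704) = 31.04 m

h_f ≈ 31.0 m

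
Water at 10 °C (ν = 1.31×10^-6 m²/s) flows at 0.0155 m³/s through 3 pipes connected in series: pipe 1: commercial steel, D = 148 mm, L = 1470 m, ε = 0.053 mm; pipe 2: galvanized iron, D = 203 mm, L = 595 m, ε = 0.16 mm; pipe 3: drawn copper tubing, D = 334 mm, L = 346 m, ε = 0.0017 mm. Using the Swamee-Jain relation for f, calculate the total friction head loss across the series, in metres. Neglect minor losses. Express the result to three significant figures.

Pipe 1: V = 0.9010 m/s, Re = 1.02×10^5, ε/D = 3.58×10^-4, f = 0.01973, h_1 = f(L/D)V²/2g = 8.107 m
Pipe 2: V = 0.4789 m/s, Re = 7.42×10^4, ε/D = 7.88×10^-4, f = 0.02232, h_2 = f(L/D)V²/2g = 0.7649 m
Pipe 3: V = 0.1769 m/s, Re = 4.51×10^4, ε/D = 5.09×10^-6, f = 0.02127, h_3 = f(L/D)V²/2g = 0.03515 m
Series → Q common, losses add: H = Σh = 8.907 m

H ≈ 8.91 m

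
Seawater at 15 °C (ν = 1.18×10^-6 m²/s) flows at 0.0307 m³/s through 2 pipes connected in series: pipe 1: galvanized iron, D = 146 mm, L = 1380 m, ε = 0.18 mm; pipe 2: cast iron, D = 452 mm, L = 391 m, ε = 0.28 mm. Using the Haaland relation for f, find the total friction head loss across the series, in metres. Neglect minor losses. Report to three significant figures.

Pipe 1: V = 1.834 m/s, Re = 2.27×10^5, ε/D = 0.00123, f = 0.02168, h_1 = f(L/D)V²/2g = 35.12 m
Pipe 2: V = 0.1913 m/s, Re = 7.33×10^4, ε/D = 6.19×10^-4, f = 0.02137, h_2 = f(L/D)V²/2g = 0.03450 m
Series → Q common, losses add: H = Σh = 35.15 m

H ≈ 35.2 m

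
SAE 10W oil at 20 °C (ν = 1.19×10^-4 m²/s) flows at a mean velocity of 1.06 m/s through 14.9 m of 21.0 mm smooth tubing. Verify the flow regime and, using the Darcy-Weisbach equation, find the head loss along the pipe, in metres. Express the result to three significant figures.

Re = VD/ν = 1.06·0.02100/1.19×10^-4 = 187 → laminar (Re < 2300)
f = 64/Re = 0.3421
h_f = f(L/D)V²/(2g) = 0.3421·(14.9/0.02100)·1.06²/(2·9.81) = 13.90 m

h_f ≈ 13.9 m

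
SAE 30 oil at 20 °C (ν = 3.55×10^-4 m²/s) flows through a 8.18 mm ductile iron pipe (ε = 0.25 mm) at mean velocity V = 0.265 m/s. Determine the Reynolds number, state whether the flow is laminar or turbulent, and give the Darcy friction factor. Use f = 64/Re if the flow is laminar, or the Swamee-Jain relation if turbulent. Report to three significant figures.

Re ≈ 6.11; laminar; f = 64/Re ≈ 10.5

Re = VD/ν = 0.2650·0.00818/3.55×10^-4 = 6.11
Re < 2300 → laminar → f = 64/Re = 10.48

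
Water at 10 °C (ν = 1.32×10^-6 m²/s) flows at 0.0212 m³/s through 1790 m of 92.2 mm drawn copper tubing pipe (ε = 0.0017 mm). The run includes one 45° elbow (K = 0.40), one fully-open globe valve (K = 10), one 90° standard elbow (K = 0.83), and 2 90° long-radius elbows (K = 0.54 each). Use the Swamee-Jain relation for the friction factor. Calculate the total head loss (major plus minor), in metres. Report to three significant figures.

V = 4Q/(πD²) = 3.175 m/s; V²/2g = 0.5139 m
Re = 2.22×10^5, ε/D = 1.84×10^-5 → f = 0.01540 (Swamee-Jain)
Major: h_f = f(L/D)·V²/2g = 0.01540·19414·0.5139 = 153.7 m
Minor: ΣK = 12.3; h_m = ΣK·V²/2g = 6.326 m
Total H_L = 153.7 + 6.326 = 160.0 m

H_L ≈ 160 m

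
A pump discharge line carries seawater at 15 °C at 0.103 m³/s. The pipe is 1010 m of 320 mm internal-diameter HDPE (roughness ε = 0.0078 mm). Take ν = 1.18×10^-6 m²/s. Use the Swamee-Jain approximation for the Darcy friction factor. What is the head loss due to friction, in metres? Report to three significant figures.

h_f ≈ 3.77 m

V = 4Q/(πD²) = 4·0.103/(π·0.320²) = 1.281 m/s
Re = VD/ν = 1.281·0.320/1.18×10^-6 = 3.47×10^5 → turbulent
ε/D = 0.0078/320 = 2.44×10^-5
Swamee-Jain: f = 0.01430
h_f = f(L/D)V²/(2g) = 0.01430·(1010/0.320)·1.281²/(2·9.81) = 3.772 m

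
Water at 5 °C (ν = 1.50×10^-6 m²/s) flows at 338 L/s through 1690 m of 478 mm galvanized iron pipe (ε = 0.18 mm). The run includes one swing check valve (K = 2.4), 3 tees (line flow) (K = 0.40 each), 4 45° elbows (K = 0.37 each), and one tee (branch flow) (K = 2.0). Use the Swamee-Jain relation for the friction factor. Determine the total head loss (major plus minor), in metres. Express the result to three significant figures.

H_L ≈ 12.0 m

V = 4Q/(πD²) = 1.884 m/s; V²/2g = 0.1808 m
Re = 6.00×10^5, ε/D = 3.77×10^-4 → f = 0.01678 (Swamee-Jain)
Major: h_f = f(L/D)·V²/2g = 0.01678·3536·0.1808 = 10.73 m
Minor: ΣK = 7.08; h_m = ΣK·V²/2g = 1.280 m
Total H_L = 10.73 + 1.280 = 12.01 m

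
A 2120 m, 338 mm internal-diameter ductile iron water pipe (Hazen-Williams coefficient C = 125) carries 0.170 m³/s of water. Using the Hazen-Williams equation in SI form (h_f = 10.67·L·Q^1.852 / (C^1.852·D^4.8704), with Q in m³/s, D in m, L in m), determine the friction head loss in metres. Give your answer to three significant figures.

h_f = 10.67·2120·0.170^1.852 / (125^1.852·0.338^4.8704) = 21.89 m

h_f ≈ 21.9 m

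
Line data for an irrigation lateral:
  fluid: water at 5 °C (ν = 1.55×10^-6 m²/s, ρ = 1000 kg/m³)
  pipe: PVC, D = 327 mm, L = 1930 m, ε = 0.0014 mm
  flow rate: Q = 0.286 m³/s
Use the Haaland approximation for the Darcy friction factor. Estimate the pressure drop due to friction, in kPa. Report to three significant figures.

Δp ≈ 422 kPa

V = 4Q/(πD²) = 4·0.286/(π·0.327²) = 3.405 m/s
Re = VD/ν = 3.405·0.327/1.55×10^-6 = 7.18×10^5 → turbulent
ε/D = 0.0014/327 = 4.28×10^-6
Haaland: f = 0.01232
h_f = f(L/D)V²/(2g) = 0.01232·(1930/0.327)·3.405²/(2·9.81) = 42.97 m
Δp = ρg·h_f = 1000·9.81·42.97 = 421.5 kPa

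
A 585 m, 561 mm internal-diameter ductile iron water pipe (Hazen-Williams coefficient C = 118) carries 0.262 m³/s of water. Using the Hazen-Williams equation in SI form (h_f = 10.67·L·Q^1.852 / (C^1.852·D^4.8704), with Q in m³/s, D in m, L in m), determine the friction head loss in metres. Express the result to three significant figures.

h_f ≈ 1.27 m

h_f = 10.67·585·0.262^1.852 / (118^1.852·0.561^4.8704) = 1.269 m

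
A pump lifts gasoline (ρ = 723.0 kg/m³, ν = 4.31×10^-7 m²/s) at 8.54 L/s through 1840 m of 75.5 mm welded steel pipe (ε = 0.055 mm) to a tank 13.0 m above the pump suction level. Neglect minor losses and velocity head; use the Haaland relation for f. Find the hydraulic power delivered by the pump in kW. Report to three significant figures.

V = 4Q/(πD²) = 1.908 m/s; Re = 3.34×10^5; ε/D = 7.28×10^-4; f = 0.01919
h_f = f(L/D)V²/2g = 86.74 m
Total head H = z + h_f = 13.0 + 86.74 = 99.74 m
P_hyd = ρgQH = 723.0·9.81·0.00854·99.74 = 6.041 kW

P_hyd ≈ 6.04 kW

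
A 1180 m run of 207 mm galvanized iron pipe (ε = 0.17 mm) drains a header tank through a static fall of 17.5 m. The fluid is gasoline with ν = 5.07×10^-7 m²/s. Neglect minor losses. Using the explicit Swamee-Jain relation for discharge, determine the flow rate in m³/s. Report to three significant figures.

Swamee-Jain (Type II): Q = -0.965·√(gD⁵h_f/L)·ln[ε/(3.7D) + √(3.17ν²L/(gD³h_f))]
√(gD⁵h_f/L) = √(9.81·0.207⁵·17.5/1180) = 0.007436
ε/(3.7D) = 2.22×10^-4; √(3.17ν²L/(gD³h_f)) = 2.51×10^-5
Q = -0.965·0.007436·ln(2.471×10^-4) = 0.05960 m³/s
Check: V = 1.77 m/s, Re = 7.23×10^5, f = 0.01932, h_f = 17.6 m ≈ 17.5 m ✓

Q ≈ 0.0596 m³/s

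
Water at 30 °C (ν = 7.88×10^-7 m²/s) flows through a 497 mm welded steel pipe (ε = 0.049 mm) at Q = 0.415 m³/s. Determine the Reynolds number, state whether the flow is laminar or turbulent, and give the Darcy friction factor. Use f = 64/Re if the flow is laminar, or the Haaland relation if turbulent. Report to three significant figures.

V = 4Q/(πD²) = 2.139 m/s
Re = VD/ν = 2.139·0.497/7.88×10^-7 = 1.35×10^6
Re > 4000 → turbulent; ε/D = 9.86×10^-5
Haaland: f = 0.01301

Re ≈ 1.35×10^6; turbulent; f ≈ 0.0130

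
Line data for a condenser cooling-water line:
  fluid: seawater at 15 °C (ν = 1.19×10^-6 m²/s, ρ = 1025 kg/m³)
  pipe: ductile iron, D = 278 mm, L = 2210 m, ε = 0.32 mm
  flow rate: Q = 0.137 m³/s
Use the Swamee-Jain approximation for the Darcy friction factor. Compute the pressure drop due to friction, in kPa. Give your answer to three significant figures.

V = 4Q/(πD²) = 4·0.137/(π·0.278²) = 2.257 m/s
Re = VD/ν = 2.257·0.278/1.19×10^-6 = 5.27×10^5 → turbulent
ε/D = 0.32/278 = 0.00115
Swamee-Jain: f = 0.02096
h_f = f(L/D)V²/(2g) = 0.02096·(2210/0.278)·2.257²/(2·9.81) = 43.26 m
Δp = ρg·h_f = 1025·9.81·43.26 = 435.0 kPa

Δp ≈ 435 kPa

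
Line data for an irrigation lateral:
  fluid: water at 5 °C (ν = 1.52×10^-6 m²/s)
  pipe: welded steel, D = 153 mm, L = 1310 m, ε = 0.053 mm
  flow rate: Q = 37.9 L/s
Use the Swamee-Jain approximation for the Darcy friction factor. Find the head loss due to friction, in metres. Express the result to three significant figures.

h_f ≈ 33.4 m

V = 4Q/(πD²) = 4·0.0379/(π·0.153²) = 2.061 m/s
Re = VD/ν = 2.061·0.153/1.52×10^-6 = 2.07×10^5 → turbulent
ε/D = 0.053/153 = 3.46×10^-4
Swamee-Jain: f = 0.01800
h_f = f(L/D)V²/(2g) = 0.01800·(1310/0.153)·2.061²/(2·9.81) = 33.39 m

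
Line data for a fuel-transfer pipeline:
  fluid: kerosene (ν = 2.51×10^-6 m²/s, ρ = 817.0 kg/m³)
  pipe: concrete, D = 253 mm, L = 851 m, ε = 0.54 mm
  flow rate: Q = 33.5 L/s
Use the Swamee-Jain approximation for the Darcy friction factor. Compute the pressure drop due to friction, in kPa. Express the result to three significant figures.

V = 4Q/(πD²) = 4·0.0335/(π·0.253²) = 0.6664 m/s
Re = VD/ν = 0.6664·0.253/2.51×10^-6 = 6.72×10^4 → turbulent
ε/D = 0.54/253 = 0.00213
Swamee-Jain: f = 0.02640
h_f = f(L/D)V²/(2g) = 0.02640·(851/0.253)·0.6664²/(2·9.81) = 2.009 m
Δp = ρg·h_f = 817.0·9.81·2.009 = 16.11 kPa

Δp ≈ 16.1 kPa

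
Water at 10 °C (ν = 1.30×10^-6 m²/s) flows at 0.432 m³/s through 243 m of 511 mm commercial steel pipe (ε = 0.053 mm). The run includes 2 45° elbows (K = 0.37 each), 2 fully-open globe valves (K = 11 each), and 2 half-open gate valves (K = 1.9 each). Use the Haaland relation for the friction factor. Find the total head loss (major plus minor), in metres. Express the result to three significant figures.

H_L ≈ 7.46 m

V = 4Q/(πD²) = 2.106 m/s; V²/2g = 0.2262 m
Re = 8.28×10^5, ε/D = 1.04×10^-4 → f = 0.01359 (Haaland)
Major: h_f = f(L/D)·V²/2g = 0.01359·475.5·0.2262 = 1.462 m
Minor: ΣK = 26.5; h_m = ΣK·V²/2g = 6.002 m
Total H_L = 1.462 + 6.002 = 7.464 m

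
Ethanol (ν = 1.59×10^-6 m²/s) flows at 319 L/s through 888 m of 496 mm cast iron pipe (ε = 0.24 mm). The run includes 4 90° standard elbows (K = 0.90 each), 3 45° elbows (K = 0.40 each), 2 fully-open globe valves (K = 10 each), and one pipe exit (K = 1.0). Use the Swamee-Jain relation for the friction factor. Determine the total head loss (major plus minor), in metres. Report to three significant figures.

V = 4Q/(πD²) = 1.651 m/s; V²/2g = 0.1389 m
Re = 5.15×10^5, ε/D = 4.84×10^-4 → f = 0.01765 (Swamee-Jain)
Major: h_f = f(L/D)·V²/2g = 0.01765·1790·0.1389 = 4.389 m
Minor: ΣK = 25.8; h_m = ΣK·V²/2g = 3.584 m
Total H_L = 4.389 + 3.584 = 7.974 m

H_L ≈ 7.97 m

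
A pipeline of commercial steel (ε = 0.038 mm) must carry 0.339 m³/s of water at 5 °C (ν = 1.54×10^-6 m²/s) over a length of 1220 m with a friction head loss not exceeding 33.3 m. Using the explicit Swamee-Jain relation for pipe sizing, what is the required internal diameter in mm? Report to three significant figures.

Swamee-Jain (Type III): D = 0.66·[ε^1.25·(LQ²/(gh_f))^4.75 + ν·Q^9.4·(L/(gh_f))^5.2]^0.04
LQ²/(gh_f) = 0.4292; L/(gh_f) = 3.735
Term 1 = ε^1.25·(…)^4.75 = 5.37×10^-8; Term 2 = ν·Q^9.4·(…)^5.2 = 5.59×10^-8
D = 0.66·(5.37×10^-8 + 5.59×10^-8)^0.04 = 0.3476 m = 348 mm
Check: V = 3.57 m/s, Re = 8.06×10^5, f = 0.01389, h_f = 31.7 m ≈ 33.3 m ✓

D ≈ 348 mm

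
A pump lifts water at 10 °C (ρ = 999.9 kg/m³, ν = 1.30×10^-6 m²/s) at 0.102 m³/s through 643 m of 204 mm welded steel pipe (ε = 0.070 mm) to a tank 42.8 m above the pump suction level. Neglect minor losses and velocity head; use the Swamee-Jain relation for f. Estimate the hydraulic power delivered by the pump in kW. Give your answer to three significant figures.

P_hyd ≈ 69.0 kW

V = 4Q/(πD²) = 3.121 m/s; Re = 4.90×10^5; ε/D = 3.43×10^-4; f = 0.01673
h_f = f(L/D)V²/2g = 26.17 m
Total head H = z + h_f = 42.8 + 26.17 = 68.97 m
P_hyd = ρgQH = 999.9·9.81·0.102·68.97 = 69.01 kW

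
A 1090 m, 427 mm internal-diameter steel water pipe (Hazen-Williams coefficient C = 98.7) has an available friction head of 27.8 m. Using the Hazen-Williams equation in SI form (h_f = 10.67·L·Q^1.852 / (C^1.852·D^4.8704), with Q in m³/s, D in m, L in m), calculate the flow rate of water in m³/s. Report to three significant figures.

Q ≈ 0.404 m³/s

Rearranging: Q = [h_f·C^1.852·D^4.8704 / (10.67·L)]^(1/1.852)
Q = [27.8·98.7^1.852·0.427^4.8704 / (10.67·1090)]^0.540 = 0.4045 m³/s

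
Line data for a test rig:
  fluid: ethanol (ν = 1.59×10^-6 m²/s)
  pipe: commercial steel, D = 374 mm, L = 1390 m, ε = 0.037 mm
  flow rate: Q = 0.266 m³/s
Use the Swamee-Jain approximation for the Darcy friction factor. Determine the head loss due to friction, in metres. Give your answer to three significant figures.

V = 4Q/(πD²) = 4·0.266/(π·0.374²) = 2.421 m/s
Re = VD/ν = 2.421·0.374/1.59×10^-6 = 5.70×10^5 → turbulent
ε/D = 0.037/374 = 9.89×10^-5
Swamee-Jain: f = 0.01424
h_f = f(L/D)V²/(2g) = 0.01424·(1390/0.374)·2.421²/(2·9.81) = 15.82 m

h_f ≈ 15.8 m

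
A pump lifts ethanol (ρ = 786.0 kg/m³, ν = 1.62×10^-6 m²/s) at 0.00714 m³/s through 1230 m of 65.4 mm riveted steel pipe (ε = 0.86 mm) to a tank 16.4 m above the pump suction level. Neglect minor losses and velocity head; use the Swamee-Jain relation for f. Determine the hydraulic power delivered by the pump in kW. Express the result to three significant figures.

V = 4Q/(πD²) = 2.125 m/s; Re = 8.58×10^4; ε/D = 0.0131; f = 0.04253
h_f = f(L/D)V²/2g = 184.2 m
Total head H = z + h_f = 16.4 + 184.2 = 200.6 m
P_hyd = ρgQH = 786.0·9.81·0.00714·200.6 = 11.04 kW

P_hyd ≈ 11.0 kW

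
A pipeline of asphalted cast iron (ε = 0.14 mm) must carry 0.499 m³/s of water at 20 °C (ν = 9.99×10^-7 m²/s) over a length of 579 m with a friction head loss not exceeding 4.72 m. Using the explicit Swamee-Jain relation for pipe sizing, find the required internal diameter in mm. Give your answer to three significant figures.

Swamee-Jain (Type III): D = 0.66·[ε^1.25·(LQ²/(gh_f))^4.75 + ν·Q^9.4·(L/(gh_f))^5.2]^0.04
LQ²/(gh_f) = 3.114; L/(gh_f) = 12.50
Term 1 = ε^1.25·(…)^4.75 = 0.00335; Term 2 = ν·Q^9.4·(…)^5.2 = 7.35×10^-4
D = 0.66·(0.00335 + 7.35×10^-4)^0.04 = 0.5297 m = 530 mm
Check: V = 2.26 m/s, Re = 1.20×10^6, f = 0.01530, h_f = 4.37 m ≈ 4.72 m ✓

D ≈ 530 mm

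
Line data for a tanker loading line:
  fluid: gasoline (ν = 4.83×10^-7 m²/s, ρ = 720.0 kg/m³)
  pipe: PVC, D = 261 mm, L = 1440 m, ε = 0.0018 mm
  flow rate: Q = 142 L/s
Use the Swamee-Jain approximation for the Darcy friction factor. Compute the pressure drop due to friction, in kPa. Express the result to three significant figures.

V = 4Q/(πD²) = 4·0.142/(π·0.261²) = 2.654 m/s
Re = VD/ν = 2.654·0.261/4.83×10^-7 = 1.43×10^6 → turbulent
ε/D = 0.0018/261 = 6.90×10^-6
Swamee-Jain: f = 0.01115
h_f = f(L/D)V²/(2g) = 0.01115·(1440/0.261)·2.654²/(2·9.81) = 22.08 m
Δp = ρg·h_f = 720.0·9.81·22.08 = 156.0 kPa

Δp ≈ 156 kPa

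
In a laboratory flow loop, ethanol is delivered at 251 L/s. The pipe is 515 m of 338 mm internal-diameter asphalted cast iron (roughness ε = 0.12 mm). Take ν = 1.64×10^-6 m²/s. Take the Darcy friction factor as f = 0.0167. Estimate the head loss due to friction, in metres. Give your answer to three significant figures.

h_f ≈ 10.1 m

V = 4Q/(πD²) = 4·0.251/(π·0.338²) = 2.797 m/s
h_f = f(L/D)V²/(2g) = 0.01670·(515/0.338)·2.797²/(2·9.81) = 10.15 m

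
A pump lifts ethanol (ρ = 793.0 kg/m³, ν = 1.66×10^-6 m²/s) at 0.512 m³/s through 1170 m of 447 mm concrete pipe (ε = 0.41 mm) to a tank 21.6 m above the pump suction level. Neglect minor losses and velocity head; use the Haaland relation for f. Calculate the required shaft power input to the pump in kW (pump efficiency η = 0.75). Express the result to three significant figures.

V = 4Q/(πD²) = 3.263 m/s; Re = 8.79×10^5; ε/D = 9.17×10^-4; f = 0.01959
h_f = f(L/D)V²/2g = 27.82 m
Total head H = z + h_f = 21.6 + 27.82 = 49.42 m
P_hyd = ρgQH = 793.0·9.81·0.512·49.42 = 196.8 kW
P_shaft = P_hyd/η = 196.8/0.75 = 262.4 kW

P_shaft ≈ 262 kW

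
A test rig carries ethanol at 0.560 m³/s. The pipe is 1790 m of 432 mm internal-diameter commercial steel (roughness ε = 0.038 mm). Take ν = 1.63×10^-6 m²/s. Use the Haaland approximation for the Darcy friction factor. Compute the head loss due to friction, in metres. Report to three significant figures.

h_f ≈ 40.5 m

V = 4Q/(πD²) = 4·0.560/(π·0.432²) = 3.821 m/s
Re = VD/ν = 3.821·0.432/1.63×10^-6 = 1.01×10^6 → turbulent
ε/D = 0.038/432 = 8.80×10^-5
Haaland: f = 0.01313
h_f = f(L/D)V²/(2g) = 0.01313·(1790/0.432)·3.821²/(2·9.81) = 40.48 m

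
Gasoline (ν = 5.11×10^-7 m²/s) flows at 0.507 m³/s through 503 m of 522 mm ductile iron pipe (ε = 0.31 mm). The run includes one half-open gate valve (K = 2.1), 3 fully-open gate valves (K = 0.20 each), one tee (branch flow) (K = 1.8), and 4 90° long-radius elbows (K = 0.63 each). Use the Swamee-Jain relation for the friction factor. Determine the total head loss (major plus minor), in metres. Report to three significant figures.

H_L ≈ 6.86 m

V = 4Q/(πD²) = 2.369 m/s; V²/2g = 0.2861 m
Re = 2.42×10^6, ε/D = 5.94×10^-4 → f = 0.01761 (Swamee-Jain)
Major: h_f = f(L/D)·V²/2g = 0.01761·963.6·0.2861 = 4.855 m
Minor: ΣK = 7.02; h_m = ΣK·V²/2g = 2.008 m
Total H_L = 4.855 + 2.008 = 6.863 m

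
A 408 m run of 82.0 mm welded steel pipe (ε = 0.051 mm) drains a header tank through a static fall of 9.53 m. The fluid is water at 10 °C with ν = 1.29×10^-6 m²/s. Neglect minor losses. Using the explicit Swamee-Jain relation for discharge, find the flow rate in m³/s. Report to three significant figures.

Swamee-Jain (Type II): Q = -0.965·√(gD⁵h_f/L)·ln[ε/(3.7D) + √(3.17ν²L/(gD³h_f))]
√(gD⁵h_f/L) = √(9.81·0.0820⁵·9.53/408) = 9.217×10^-4
ε/(3.7D) = 1.68×10^-4; √(3.17ν²L/(gD³h_f)) = 2.04×10^-4
Q = -0.965·9.217×10^-4·ln(3.724×10^-4) = 0.007022 m³/s
Check: V = 1.33 m/s, Re = 8.45×10^4, f = 0.02136, h_f = 9.58 m ≈ 9.53 m ✓

Q ≈ 0.00702 m³/s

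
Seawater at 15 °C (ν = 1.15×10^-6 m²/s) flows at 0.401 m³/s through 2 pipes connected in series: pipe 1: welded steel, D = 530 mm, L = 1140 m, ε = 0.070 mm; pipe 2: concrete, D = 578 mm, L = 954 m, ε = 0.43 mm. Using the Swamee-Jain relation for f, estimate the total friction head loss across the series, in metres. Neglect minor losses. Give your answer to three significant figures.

Pipe 1: V = 1.818 m/s, Re = 8.38×10^5, ε/D = 1.32×10^-4, f = 0.01414, h_1 = f(L/D)V²/2g = 5.123 m
Pipe 2: V = 1.528 m/s, Re = 7.68×10^5, ε/D = 7.44×10^-4, f = 0.01889, h_2 = f(L/D)V²/2g = 3.711 m
Series → Q common, losses add: H = Σh = 8.834 m

H ≈ 8.83 m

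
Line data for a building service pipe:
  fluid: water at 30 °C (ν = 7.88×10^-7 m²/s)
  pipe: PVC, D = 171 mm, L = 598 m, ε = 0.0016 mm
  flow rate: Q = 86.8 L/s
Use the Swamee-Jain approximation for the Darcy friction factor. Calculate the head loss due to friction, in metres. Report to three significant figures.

h_f ≈ 31.1 m

V = 4Q/(πD²) = 4·0.0868/(π·0.171²) = 3.780 m/s
Re = VD/ν = 3.780·0.171/7.88×10^-7 = 8.20×10^5 → turbulent
ε/D = 0.0016/171 = 9.36×10^-6
Swamee-Jain: f = 0.01221
h_f = f(L/D)V²/(2g) = 0.01221·(598/0.171)·3.780²/(2·9.81) = 31.09 m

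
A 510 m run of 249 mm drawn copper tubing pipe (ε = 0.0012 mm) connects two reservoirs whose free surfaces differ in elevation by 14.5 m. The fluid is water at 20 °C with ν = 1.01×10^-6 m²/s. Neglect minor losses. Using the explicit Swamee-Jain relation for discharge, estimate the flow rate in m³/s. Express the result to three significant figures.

Q ≈ 0.165 m³/s

Swamee-Jain (Type II): Q = -0.965·√(gD⁵h_f/L)·ln[ε/(3.7D) + √(3.17ν²L/(gD³h_f))]
√(gD⁵h_f/L) = √(9.81·0.249⁵·14.5/510) = 0.01634
ε/(3.7D) = 1.30×10^-6; √(3.17ν²L/(gD³h_f)) = 2.74×10^-5
Q = -0.965·0.01634·ln(2.871×10^-5) = 0.1649 m³/s
Check: V = 3.39 m/s, Re = 8.35×10^5, f = 0.01208, h_f = 14.5 m ≈ 14.5 m ✓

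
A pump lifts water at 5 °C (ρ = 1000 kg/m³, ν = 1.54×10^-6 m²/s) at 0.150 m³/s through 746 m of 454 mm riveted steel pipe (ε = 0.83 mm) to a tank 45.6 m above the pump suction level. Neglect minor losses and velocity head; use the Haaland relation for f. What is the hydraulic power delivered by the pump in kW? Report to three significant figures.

P_hyd ≈ 69.6 kW

V = 4Q/(πD²) = 0.9266 m/s; Re = 2.73×10^5; ε/D = 0.00183; f = 0.02353
h_f = f(L/D)V²/2g = 1.692 m
Total head H = z + h_f = 45.6 + 1.692 = 47.29 m
P_hyd = ρgQH = 1000·9.81·0.150·47.29 = 69.59 kW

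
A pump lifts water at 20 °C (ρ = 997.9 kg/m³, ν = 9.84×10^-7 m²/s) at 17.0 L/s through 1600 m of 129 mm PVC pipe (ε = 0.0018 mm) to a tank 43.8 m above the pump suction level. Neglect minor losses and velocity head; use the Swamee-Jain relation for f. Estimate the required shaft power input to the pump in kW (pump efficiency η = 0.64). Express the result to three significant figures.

P_shaft ≈ 15.9 kW

V = 4Q/(πD²) = 1.301 m/s; Re = 1.71×10^5; ε/D = 1.40×10^-5; f = 0.01614
h_f = f(L/D)V²/2g = 17.26 m
Total head H = z + h_f = 43.8 + 17.26 = 61.06 m
P_hyd = ρgQH = 997.9·9.81·0.0170·61.06 = 10.16 kW
P_shaft = P_hyd/η = 10.16/0.64 = 15.88 kW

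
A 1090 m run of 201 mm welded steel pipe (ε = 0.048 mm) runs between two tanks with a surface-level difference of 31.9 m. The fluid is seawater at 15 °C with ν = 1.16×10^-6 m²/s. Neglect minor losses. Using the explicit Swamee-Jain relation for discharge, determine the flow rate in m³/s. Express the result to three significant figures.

Swamee-Jain (Type II): Q = -0.965·√(gD⁵h_f/L)·ln[ε/(3.7D) + √(3.17ν²L/(gD³h_f))]
√(gD⁵h_f/L) = √(9.81·0.201⁵·31.9/1090) = 0.009705
ε/(3.7D) = 6.45×10^-5; √(3.17ν²L/(gD³h_f)) = 4.28×10^-5
Q = -0.965·0.009705·ln(1.073×10^-4) = 0.08560 m³/s
Check: V = 2.70 m/s, Re = 4.67×10^5, f = 0.01595, h_f = 32.1 m ≈ 31.9 m ✓

Q ≈ 0.0856 m³/s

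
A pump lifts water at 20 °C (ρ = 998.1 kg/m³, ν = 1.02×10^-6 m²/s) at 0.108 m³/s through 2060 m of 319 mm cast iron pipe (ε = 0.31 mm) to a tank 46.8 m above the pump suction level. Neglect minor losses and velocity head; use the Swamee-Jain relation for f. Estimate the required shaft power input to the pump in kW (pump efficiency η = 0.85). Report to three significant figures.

P_shaft ≈ 73.4 kW

V = 4Q/(πD²) = 1.351 m/s; Re = 4.23×10^5; ε/D = 9.72×10^-4; f = 0.02034
h_f = f(L/D)V²/2g = 12.23 m
Total head H = z + h_f = 46.8 + 12.23 = 59.03 m
P_hyd = ρgQH = 998.1·9.81·0.108·59.03 = 62.42 kW
P_shaft = P_hyd/η = 62.42/0.85 = 73.43 kW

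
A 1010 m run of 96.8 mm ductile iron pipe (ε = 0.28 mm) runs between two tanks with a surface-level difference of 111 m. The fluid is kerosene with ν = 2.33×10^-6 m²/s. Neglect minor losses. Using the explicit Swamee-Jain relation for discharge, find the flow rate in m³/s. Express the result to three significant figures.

Swamee-Jain (Type II): Q = -0.965·√(gD⁵h_f/L)·ln[ε/(3.7D) + √(3.17ν²L/(gD³h_f))]
√(gD⁵h_f/L) = √(9.81·0.0968⁵·111/1010) = 0.003027
ε/(3.7D) = 7.82×10^-4; √(3.17ν²L/(gD³h_f)) = 1.33×10^-4
Q = -0.965·0.003027·ln(9.144×10^-4) = 0.02044 m³/s
Check: V = 2.78 m/s, Re = 1.15×10^5, f = 0.02730, h_f = 112 m ≈ 111 m ✓

Q ≈ 0.0204 m³/s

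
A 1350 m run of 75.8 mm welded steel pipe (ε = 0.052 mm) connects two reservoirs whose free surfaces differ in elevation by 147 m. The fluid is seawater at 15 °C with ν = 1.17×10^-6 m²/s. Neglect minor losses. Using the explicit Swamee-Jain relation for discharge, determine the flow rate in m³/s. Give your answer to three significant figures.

Swamee-Jain (Type II): Q = -0.965·√(gD⁵h_f/L)·ln[ε/(3.7D) + √(3.17ν²L/(gD³h_f))]
√(gD⁵h_f/L) = √(9.81·0.0758⁵·147/1350) = 0.001635
ε/(3.7D) = 1.85×10^-4; √(3.17ν²L/(gD³h_f)) = 9.66×10^-5
Q = -0.965·0.001635·ln(2.820×10^-4) = 0.01290 m³/s
Check: V = 2.86 m/s, Re = 1.85×10^5, f = 0.01997, h_f = 148 m ≈ 147 m ✓

Q ≈ 0.0129 m³/s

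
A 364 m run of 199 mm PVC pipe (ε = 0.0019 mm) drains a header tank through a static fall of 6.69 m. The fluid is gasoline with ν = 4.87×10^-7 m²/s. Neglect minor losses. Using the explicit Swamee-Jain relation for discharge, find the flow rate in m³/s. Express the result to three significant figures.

Q ≈ 0.0765 m³/s

Swamee-Jain (Type II): Q = -0.965·√(gD⁵h_f/L)·ln[ε/(3.7D) + √(3.17ν²L/(gD³h_f))]
√(gD⁵h_f/L) = √(9.81·0.199⁵·6.69/364) = 0.007501
ε/(3.7D) = 2.58×10^-6; √(3.17ν²L/(gD³h_f)) = 2.30×10^-5
Q = -0.965·0.007501·ln(2.558×10^-5) = 0.07654 m³/s
Check: V = 2.46 m/s, Re = 1.01×10^6, f = 0.01183, h_f = 6.68 m ≈ 6.69 m ✓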